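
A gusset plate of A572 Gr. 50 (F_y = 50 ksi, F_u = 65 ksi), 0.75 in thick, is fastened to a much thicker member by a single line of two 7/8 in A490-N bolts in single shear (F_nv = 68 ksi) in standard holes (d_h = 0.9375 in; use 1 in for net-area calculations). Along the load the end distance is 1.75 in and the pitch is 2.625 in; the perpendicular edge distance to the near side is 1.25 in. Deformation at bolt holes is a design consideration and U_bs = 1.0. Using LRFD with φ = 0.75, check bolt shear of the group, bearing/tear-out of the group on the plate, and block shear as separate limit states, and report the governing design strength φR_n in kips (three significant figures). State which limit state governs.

61.3 kips (bolt shear governs)

Bolt shear: A_b = π·0.875²/4 = 0.6013 in²; R_n = 68 × 0.6013 × 2 × 1 = 81.78 kips → 0.75 × 81.78 = 61.3 kips.
Bearing: edge l_c = 1.281, r_n = 74.95 kips; interior l_c = 1.688, r_n = 98.72 kips; R_n = 74.95 + 1·98.72 = 173.7 kips → 130 kips.
Block shear: A_gv = 3.281, A_nv = 2.156, A_nt = 0.5625 in²; R_n = min(0.6F_uA_nv, 0.6F_yA_gv) + U_bs·F_u·A_nt = 120.7 kips → 90.5 kips.
Bolt shear governs: 61.3 kips.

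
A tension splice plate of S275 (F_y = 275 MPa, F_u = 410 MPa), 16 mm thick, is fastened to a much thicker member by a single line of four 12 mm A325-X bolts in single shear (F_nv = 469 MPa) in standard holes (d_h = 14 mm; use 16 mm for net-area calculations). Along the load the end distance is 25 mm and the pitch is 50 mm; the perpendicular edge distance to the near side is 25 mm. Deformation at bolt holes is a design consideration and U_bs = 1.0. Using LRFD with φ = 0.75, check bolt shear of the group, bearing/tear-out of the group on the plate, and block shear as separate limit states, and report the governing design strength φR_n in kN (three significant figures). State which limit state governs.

Bolt shear: A_b = π·12²/4 = 113.1 mm²; R_n = 469 × 113.1 × 4 × 1 / 1000 = 212.2 kN → 0.75 × 212.2 = 159 kN.
Bearing: edge l_c = 18, r_n = 141.7 kN; interior l_c = 36, r_n = 188.9 kN; R_n = 141.7 + 3·188.9 = 708.5 kN → 531 kN.
Block shear: A_gv = 2800, A_nv = 1904, A_nt = 272 mm²; R_n = min(0.6F_uA_nv, 0.6F_yA_gv) + U_bs·F_u·A_nt = 573.5 kN → 430 kN.
Bolt shear governs: 159 kN.

159 kN (bolt shear governs)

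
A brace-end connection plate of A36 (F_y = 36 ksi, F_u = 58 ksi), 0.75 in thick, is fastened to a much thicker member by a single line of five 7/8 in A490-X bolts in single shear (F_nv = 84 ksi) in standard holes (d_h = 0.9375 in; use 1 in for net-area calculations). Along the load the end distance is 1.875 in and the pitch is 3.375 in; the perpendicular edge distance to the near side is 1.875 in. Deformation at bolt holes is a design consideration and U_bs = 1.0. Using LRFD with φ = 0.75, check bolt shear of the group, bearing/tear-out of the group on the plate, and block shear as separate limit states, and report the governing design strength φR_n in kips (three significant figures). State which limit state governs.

189 kips (bolt shear governs)

Bolt shear: A_b = π·0.875²/4 = 0.6013 in²; R_n = 84 × 0.6013 × 5 × 1 = 252.6 kips → 0.75 × 252.6 = 189 kips.
Bearing: edge l_c = 1.406, r_n = 73.41 kips; interior l_c = 2.438, r_n = 91.35 kips; R_n = 73.41 + 4·91.35 = 438.8 kips → 329 kips.
Block shear: A_gv = 11.53, A_nv = 8.156, A_nt = 1.031 in²; R_n = min(0.6F_uA_nv, 0.6F_yA_gv) + U_bs·F_u·A_nt = 308.9 kips → 232 kips.
Bolt shear governs: 189 kips.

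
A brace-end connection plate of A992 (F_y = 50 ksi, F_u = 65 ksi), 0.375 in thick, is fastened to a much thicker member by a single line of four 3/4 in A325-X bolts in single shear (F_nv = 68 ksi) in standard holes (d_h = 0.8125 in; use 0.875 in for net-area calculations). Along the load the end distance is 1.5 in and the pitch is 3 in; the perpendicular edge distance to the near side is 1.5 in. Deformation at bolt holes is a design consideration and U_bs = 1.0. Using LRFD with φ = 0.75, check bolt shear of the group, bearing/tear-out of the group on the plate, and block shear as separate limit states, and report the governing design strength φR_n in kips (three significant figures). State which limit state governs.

90.1 kips (bolt shear governs)

Bolt shear: A_b = π·0.75²/4 = 0.4418 in²; R_n = 68 × 0.4418 × 4 × 1 = 120.2 kips → 0.75 × 120.2 = 90.1 kips.
Bearing: edge l_c = 1.094, r_n = 31.99 kips; interior l_c = 2.188, r_n = 43.87 kips; R_n = 31.99 + 3·43.87 = 163.6 kips → 123 kips.
Block shear: A_gv = 3.938, A_nv = 2.789, A_nt = 0.3984 in²; R_n = min(0.6F_uA_nv, 0.6F_yA_gv) + U_bs·F_u·A_nt = 134.7 kips → 101 kips.
Bolt shear governs: 90.1 kips.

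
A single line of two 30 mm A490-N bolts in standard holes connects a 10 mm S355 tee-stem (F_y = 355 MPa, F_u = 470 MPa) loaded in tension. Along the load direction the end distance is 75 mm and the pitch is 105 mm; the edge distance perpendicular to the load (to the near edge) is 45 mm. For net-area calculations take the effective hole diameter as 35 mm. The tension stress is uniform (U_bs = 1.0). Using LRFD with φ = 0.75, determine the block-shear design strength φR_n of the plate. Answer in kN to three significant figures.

367 kN

Shear plane L_v = 75 + 1·105 = 180 mm; A_gv = 180 × 10 = 1800 mm².
A_nv = (180 − 1.5·35) × 10 = 1275 mm².
A_nt = (45 − 0.5·35) × 10 = 275 mm².
0.6 F_u A_nv = 359.6 kN; 0.6 F_y A_gv = 383.4 kN → shear rupture governs the shear term.
R_n = 359.6 + 1.0 × 470 × 275 / 1000 = 488.8 kN.
Design strength φR_n = 0.75 × 488.8 = 367 kN.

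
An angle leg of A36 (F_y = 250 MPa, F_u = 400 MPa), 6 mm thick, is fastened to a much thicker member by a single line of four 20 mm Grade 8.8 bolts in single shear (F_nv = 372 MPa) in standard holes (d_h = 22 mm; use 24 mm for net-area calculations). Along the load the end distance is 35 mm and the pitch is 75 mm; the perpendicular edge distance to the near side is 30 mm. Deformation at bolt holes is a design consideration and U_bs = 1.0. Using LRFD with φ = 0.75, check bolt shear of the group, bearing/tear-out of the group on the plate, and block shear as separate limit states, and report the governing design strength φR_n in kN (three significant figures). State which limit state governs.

Bolt shear: A_b = π·20²/4 = 314.2 mm²; R_n = 372 × 314.2 × 4 × 1 / 1000 = 467.5 kN → 0.75 × 467.5 = 351 kN.
Bearing: edge l_c = 24, r_n = 69.12 kN; interior l_c = 53, r_n = 115.2 kN; R_n = 69.12 + 3·115.2 = 414.7 kN → 311 kN.
Block shear: A_gv = 1560, A_nv = 1056, A_nt = 108 mm²; R_n = min(0.6F_uA_nv, 0.6F_yA_gv) + U_bs·F_u·A_nt = 277.2 kN → 208 kN.
Block shear governs: 208 kN.

208 kN (block shear governs)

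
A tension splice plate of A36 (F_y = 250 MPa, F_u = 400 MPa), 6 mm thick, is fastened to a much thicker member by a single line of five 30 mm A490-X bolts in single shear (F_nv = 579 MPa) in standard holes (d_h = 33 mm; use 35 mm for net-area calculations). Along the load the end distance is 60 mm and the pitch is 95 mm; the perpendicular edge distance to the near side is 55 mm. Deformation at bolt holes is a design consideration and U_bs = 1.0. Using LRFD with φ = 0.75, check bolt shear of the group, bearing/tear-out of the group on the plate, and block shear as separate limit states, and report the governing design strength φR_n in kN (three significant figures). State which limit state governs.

364 kN (block shear governs)

Bolt shear: A_b = π·30²/4 = 706.9 mm²; R_n = 579 × 706.9 × 5 × 1 / 1000 = 2046 kN → 0.75 × 2046 = 1530 kN.
Bearing: edge l_c = 43.5, r_n = 125.3 kN; interior l_c = 62, r_n = 172.8 kN; R_n = 125.3 + 4·172.8 = 816.5 kN → 612 kN.
Block shear: A_gv = 2640, A_nv = 1695, A_nt = 225 mm²; R_n = min(0.6F_uA_nv, 0.6F_yA_gv) + U_bs·F_u·A_nt = 486 kN → 364 kN.
Block shear governs: 364 kN.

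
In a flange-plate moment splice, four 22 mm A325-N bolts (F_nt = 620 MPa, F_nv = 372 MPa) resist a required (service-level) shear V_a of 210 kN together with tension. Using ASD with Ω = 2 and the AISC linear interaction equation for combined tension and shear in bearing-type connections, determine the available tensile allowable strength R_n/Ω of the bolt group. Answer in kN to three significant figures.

263 kN

A_b = π·22²/4 = 380.1 mm²; f_rv = 210 × 1000 / (4 × 380.1) = 138.1 MPa.
F'_nt = 1.3 F_nt − (Ω F_nt / F_nv) f_rv = 1.3·620 − (2·620/372)·138.1 = 345.6 MPa, capped at F_nt → F'_nt = 345.6 MPa.
R_n = F'_nt · A_b · n = 345.6 × 380.1 × 4 / 1000 = 525.5 kN.
Allowable strength R_n/Ω = 525.5 / 2 = 263 kN.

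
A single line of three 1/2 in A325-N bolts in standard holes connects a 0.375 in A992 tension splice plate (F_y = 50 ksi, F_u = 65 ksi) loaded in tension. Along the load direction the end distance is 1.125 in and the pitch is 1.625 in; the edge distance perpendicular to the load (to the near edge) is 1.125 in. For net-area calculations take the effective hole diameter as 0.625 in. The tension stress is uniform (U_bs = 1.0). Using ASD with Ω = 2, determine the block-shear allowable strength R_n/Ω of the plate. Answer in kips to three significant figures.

Shear plane L_v = 1.125 + 2·1.625 = 4.375 in; A_gv = 4.375 × 0.375 = 1.641 in².
A_nv = (4.375 − 2.5·0.625) × 0.375 = 1.055 in².
A_nt = (1.125 − 0.5·0.625) × 0.375 = 0.3047 in².
0.6 F_u A_nv = 41.13 kips; 0.6 F_y A_gv = 49.22 kips → shear rupture governs the shear term.
R_n = 41.13 + 1.0 × 65 × 0.3047 = 60.94 kips.
Allowable strength R_n/Ω = 60.94 / 2 = 30.5 kips.

30.5 kips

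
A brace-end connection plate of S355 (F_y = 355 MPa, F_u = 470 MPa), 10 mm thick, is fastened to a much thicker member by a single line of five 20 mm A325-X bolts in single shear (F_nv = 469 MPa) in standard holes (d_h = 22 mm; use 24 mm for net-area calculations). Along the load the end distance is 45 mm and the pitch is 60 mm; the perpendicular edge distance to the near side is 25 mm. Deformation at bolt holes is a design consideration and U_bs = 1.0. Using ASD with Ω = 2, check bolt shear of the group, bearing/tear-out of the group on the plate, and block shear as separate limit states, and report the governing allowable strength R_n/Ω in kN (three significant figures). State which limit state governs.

Bolt shear: A_b = π·20²/4 = 314.2 mm²; R_n = 469 × 314.2 × 5 × 1 / 1000 = 736.7 kN → 736.7 / 2 = 368 kN.
Bearing: edge l_c = 34, r_n = 191.8 kN; interior l_c = 38, r_n = 214.3 kN; R_n = 191.8 + 4·214.3 = 1049 kN → 525 kN.
Block shear: A_gv = 2850, A_nv = 1770, A_nt = 130 mm²; R_n = min(0.6F_uA_nv, 0.6F_yA_gv) + U_bs·F_u·A_nt = 560.2 kN → 280 kN.
Block shear governs: 280 kN.

280 kN (block shear governs)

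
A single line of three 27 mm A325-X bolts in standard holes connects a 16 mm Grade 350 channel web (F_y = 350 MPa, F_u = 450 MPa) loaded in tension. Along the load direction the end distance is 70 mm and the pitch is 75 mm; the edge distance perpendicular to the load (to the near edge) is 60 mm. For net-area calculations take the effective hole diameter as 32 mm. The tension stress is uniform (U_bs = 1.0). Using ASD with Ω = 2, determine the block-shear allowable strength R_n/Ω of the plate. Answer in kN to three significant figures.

461 kN

Shear plane L_v = 70 + 2·75 = 220 mm; A_gv = 220 × 16 = 3520 mm².
A_nv = (220 − 2.5·32) × 16 = 2240 mm².
A_nt = (60 − 0.5·32) × 16 = 704 mm².
0.6 F_u A_nv = 604.8 kN; 0.6 F_y A_gv = 739.2 kN → shear rupture governs the shear term.
R_n = 604.8 + 1.0 × 450 × 704 / 1000 = 921.6 kN.
Allowable strength R_n/Ω = 921.6 / 2 = 461 kN.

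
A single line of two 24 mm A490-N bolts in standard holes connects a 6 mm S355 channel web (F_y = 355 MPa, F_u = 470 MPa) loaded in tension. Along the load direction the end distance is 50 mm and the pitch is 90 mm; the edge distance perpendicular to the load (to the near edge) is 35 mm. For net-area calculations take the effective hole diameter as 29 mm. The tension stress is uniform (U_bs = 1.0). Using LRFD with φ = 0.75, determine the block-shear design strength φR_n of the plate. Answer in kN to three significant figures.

166 kN

Shear plane L_v = 50 + 1·90 = 140 mm; A_gv = 140 × 6 = 840 mm².
A_nv = (140 − 1.5·29) × 6 = 579 mm².
A_nt = (35 − 0.5·29) × 6 = 123 mm².
0.6 F_u A_nv = 163.3 kN; 0.6 F_y A_gv = 178.9 kN → shear rupture governs the shear term.
R_n = 163.3 + 1.0 × 470 × 123 / 1000 = 221.1 kN.
Design strength φR_n = 0.75 × 221.1 = 166 kN.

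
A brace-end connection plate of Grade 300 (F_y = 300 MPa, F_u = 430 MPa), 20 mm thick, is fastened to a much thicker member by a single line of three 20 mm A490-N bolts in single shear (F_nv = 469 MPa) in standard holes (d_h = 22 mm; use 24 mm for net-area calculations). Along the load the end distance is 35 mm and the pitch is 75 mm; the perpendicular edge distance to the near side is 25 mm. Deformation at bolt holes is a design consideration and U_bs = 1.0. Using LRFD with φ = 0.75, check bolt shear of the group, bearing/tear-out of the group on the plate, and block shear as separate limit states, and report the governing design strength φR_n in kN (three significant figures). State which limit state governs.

Bolt shear: A_b = π·20²/4 = 314.2 mm²; R_n = 469 × 314.2 × 3 × 1 / 1000 = 442 kN → 0.75 × 442 = 332 kN.
Bearing: edge l_c = 24, r_n = 247.7 kN; interior l_c = 53, r_n = 412.8 kN; R_n = 247.7 + 2·412.8 = 1073 kN → 805 kN.
Block shear: A_gv = 3700, A_nv = 2500, A_nt = 260 mm²; R_n = min(0.6F_uA_nv, 0.6F_yA_gv) + U_bs·F_u·A_nt = 756.8 kN → 568 kN.
Bolt shear governs: 332 kN.

332 kN (bolt shear governs)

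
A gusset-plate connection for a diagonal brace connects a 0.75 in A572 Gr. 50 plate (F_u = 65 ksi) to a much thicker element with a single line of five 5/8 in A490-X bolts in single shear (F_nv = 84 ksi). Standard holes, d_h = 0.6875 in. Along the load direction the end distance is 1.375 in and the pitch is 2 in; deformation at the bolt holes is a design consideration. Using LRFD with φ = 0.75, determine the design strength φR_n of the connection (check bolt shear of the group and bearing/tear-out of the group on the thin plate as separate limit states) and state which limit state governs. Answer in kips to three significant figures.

Bolt shear: A_b = π·0.625²/4 = 0.3068 in²; R_n = 84 × 0.3068 × 5 × 1 = 128.9 kips → 0.75 × 128.9 = 96.6 kips.
Bearing (1.2 l_c t F_u ≤ 2.4 d t F_u): upper limit = 2.4·0.625·0.75·65 = 73.12 kips.
  Edge l_c = 1.375 − 0.6875/2 = 1.031 → r_n = 60.33 kips; interior l_c = 2 − 0.6875 = 1.312 → r_n = 73.12 kips.
  R_n,bearing = 1·60.33 + 4·73.12 = 352.8 kips → 0.75 × 352.8 = 265 kips.
Bolt shear governs: 96.6 kips.

96.6 kips (bolt shear governs)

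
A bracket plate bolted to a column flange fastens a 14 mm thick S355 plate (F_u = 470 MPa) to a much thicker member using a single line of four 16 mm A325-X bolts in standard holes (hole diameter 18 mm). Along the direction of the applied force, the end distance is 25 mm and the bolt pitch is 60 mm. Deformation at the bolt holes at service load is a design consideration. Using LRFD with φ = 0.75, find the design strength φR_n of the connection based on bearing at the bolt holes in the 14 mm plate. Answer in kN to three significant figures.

663 kN

Per bolt r_n = 1.2 l_c t F_u ≤ 2.4 d t F_u; upper limit = 2.4 × 16 × 14 × 470 / 1000 = 252.7 kN.
Edge bolt: l_c = 25 − 18/2 = 16 mm → 1.2 × 16 × 14 × 470 / 1000 = 126.3 → r_n = 126.3 kN.
Interior bolts: l_c = 60 − 18 = 42 mm → 1.2 × 42 × 14 × 470 / 1000 = 331.6 → r_n = 252.7 kN.
R_n = 1 × 126.3 + 3 × 252.7 = 884.4 kN.
Design strength φR_n = 0.75 × 884.4 = 663 kN.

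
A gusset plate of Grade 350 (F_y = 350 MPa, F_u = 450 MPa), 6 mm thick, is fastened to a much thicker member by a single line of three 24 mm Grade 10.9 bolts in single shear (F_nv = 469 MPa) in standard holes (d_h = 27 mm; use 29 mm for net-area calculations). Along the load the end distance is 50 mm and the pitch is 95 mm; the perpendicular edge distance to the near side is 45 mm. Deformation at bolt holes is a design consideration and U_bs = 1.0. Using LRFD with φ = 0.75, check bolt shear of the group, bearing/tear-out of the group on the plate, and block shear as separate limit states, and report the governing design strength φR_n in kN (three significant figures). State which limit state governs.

Bolt shear: A_b = π·24²/4 = 452.4 mm²; R_n = 469 × 452.4 × 3 × 1 / 1000 = 636.5 kN → 0.75 × 636.5 = 477 kN.
Bearing: edge l_c = 36.5, r_n = 118.3 kN; interior l_c = 68, r_n = 155.5 kN; R_n = 118.3 + 2·155.5 = 429.3 kN → 322 kN.
Block shear: A_gv = 1440, A_nv = 1005, A_nt = 183 mm²; R_n = min(0.6F_uA_nv, 0.6F_yA_gv) + U_bs·F_u·A_nt = 353.7 kN → 265 kN.
Block shear governs: 265 kN.

265 kN (block shear governs)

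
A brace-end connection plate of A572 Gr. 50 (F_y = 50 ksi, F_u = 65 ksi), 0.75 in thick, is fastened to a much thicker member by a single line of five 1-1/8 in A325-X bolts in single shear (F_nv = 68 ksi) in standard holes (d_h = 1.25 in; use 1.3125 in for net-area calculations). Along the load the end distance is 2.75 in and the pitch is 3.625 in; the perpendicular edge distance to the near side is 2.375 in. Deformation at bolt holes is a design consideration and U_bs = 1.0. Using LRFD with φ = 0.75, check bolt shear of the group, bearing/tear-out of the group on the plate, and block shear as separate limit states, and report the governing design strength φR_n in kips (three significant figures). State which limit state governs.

Bolt shear: A_b = π·1.125²/4 = 0.994 in²; R_n = 68 × 0.994 × 5 × 1 = 338 kips → 0.75 × 338 = 253 kips.
Bearing: edge l_c = 2.125, r_n = 124.3 kips; interior l_c = 2.375, r_n = 131.6 kips; R_n = 124.3 + 4·131.6 = 650.8 kips → 488 kips.
Block shear: A_gv = 12.94, A_nv = 8.508, A_nt = 1.289 in²; R_n = min(0.6F_uA_nv, 0.6F_yA_gv) + U_bs·F_u·A_nt = 415.6 kips → 312 kips.
Bolt shear governs: 253 kips.

253 kips (bolt shear governs)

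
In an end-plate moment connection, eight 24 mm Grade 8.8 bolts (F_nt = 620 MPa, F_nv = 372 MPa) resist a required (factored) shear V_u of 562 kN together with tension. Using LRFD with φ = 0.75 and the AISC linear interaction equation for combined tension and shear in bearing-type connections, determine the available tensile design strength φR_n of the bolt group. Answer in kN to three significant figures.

A_b = π·24²/4 = 452.4 mm²; f_rv = 562 × 1000 / (8 × 452.4) = 155.3 MPa.
F'_nt = 1.3 F_nt − (F_nt / φF_nv) f_rv = 1.3·620 − (620/(0.75·372))·155.3 = 460.9 MPa, capped at F_nt → F'_nt = 460.9 MPa.
R_n = F'_nt · A_b · n = 460.9 × 452.4 × 8 / 1000 = 1668 kN.
Design strength φR_n = 0.75 × 1668 = 1250 kN.

1250 kN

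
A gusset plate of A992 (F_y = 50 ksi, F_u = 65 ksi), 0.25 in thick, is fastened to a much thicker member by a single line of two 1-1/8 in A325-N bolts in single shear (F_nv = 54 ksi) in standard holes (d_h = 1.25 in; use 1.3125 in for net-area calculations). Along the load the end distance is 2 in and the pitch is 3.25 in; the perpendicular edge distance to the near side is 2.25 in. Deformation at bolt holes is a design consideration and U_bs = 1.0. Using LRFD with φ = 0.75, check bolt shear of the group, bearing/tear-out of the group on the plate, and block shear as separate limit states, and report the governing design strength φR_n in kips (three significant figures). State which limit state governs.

Bolt shear: A_b = π·1.125²/4 = 0.994 in²; R_n = 54 × 0.994 × 2 × 1 = 107.4 kips → 0.75 × 107.4 = 80.5 kips.
Bearing: edge l_c = 1.375, r_n = 26.81 kips; interior l_c = 2, r_n = 39 kips; R_n = 26.81 + 1·39 = 65.81 kips → 49.4 kips.
Block shear: A_gv = 1.312, A_nv = 0.8203, A_nt = 0.3984 in²; R_n = min(0.6F_uA_nv, 0.6F_yA_gv) + U_bs·F_u·A_nt = 57.89 kips → 43.4 kips.
Block shear governs: 43.4 kips.

43.4 kips (block shear governs)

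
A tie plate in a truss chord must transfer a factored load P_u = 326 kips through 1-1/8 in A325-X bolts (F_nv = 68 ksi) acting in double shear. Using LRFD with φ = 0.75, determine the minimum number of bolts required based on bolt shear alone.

A_b = π·1.125²/4 = 0.994 in².
Per-bolt design strength φR_n = 0.75 × 68 × 0.994 × 2 = 101.4 kips.
n ≥ 326 / 101.4 = 3.215 → use 4 bolts.

4 bolts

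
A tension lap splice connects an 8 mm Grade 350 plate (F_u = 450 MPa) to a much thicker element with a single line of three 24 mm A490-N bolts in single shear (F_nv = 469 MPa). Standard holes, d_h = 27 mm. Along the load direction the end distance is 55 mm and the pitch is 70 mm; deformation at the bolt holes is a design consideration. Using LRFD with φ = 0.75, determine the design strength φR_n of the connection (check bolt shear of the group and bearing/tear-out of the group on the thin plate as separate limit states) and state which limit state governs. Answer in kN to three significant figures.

413 kN (bearing governs)

Bolt shear: A_b = π·24²/4 = 452.4 mm²; R_n = 469 × 452.4 × 3 × 1 / 1000 = 636.5 kN → 0.75 × 636.5 = 477 kN.
Bearing (1.2 l_c t F_u ≤ 2.4 d t F_u): upper limit = 2.4·24·8·450 / 1000 = 207.4 kN.
  Edge l_c = 55 − 27/2 = 41.5 → r_n = 179.3 kN; interior l_c = 70 − 27 = 43 → r_n = 185.8 kN.
  R_n,bearing = 1·179.3 + 2·185.8 = 550.8 kN → 0.75 × 550.8 = 413 kN.
Bearing governs: 413 kN.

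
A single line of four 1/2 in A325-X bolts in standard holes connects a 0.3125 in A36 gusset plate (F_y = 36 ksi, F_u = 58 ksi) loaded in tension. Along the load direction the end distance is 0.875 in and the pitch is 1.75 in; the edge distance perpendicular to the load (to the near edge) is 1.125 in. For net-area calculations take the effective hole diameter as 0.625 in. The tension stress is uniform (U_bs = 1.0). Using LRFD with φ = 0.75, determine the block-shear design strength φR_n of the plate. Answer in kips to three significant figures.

42.1 kips

Shear plane L_v = 0.875 + 3·1.75 = 6.125 in; A_gv = 6.125 × 0.3125 = 1.914 in².
A_nv = (6.125 − 3.5·0.625) × 0.3125 = 1.23 in².
A_nt = (1.125 − 0.5·0.625) × 0.3125 = 0.2539 in².
0.6 F_u A_nv = 42.82 kips; 0.6 F_y A_gv = 41.34 kips → shear yielding governs the shear term.
R_n = 41.34 + 1.0 × 58 × 0.2539 = 56.07 kips.
Design strength φR_n = 0.75 × 56.07 = 42.1 kips.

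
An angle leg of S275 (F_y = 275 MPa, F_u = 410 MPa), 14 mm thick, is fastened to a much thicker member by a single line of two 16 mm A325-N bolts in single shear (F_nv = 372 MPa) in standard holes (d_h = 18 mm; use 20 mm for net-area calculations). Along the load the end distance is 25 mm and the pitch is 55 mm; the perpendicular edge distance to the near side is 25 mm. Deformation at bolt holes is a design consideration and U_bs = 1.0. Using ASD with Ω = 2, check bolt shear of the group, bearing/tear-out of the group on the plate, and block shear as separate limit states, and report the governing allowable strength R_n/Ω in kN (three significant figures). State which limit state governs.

74.8 kN (bolt shear governs)

Bolt shear: A_b = π·16²/4 = 201.1 mm²; R_n = 372 × 201.1 × 2 × 1 / 1000 = 149.6 kN → 149.6 / 2 = 74.8 kN.
Bearing: edge l_c = 16, r_n = 110.2 kN; interior l_c = 37, r_n = 220.4 kN; R_n = 110.2 + 1·220.4 = 330.6 kN → 165 kN.
Block shear: A_gv = 1120, A_nv = 700, A_nt = 210 mm²; R_n = min(0.6F_uA_nv, 0.6F_yA_gv) + U_bs·F_u·A_nt = 258.3 kN → 129 kN.
Bolt shear governs: 74.8 kN.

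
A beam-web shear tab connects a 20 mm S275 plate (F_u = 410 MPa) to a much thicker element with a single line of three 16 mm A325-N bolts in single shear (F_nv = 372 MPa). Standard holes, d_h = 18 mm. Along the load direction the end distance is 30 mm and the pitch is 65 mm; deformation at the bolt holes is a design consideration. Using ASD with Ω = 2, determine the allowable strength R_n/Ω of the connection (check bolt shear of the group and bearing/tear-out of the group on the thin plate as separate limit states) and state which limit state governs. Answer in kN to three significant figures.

Bolt shear: A_b = π·16²/4 = 201.1 mm²; R_n = 372 × 201.1 × 3 × 1 / 1000 = 224.4 kN → 224.4 / 2 = 112 kN.
Bearing (1.2 l_c t F_u ≤ 2.4 d t F_u): upper limit = 2.4·16·20·410 / 1000 = 314.9 kN.
  Edge l_c = 30 − 18/2 = 21 → r_n = 206.6 kN; interior l_c = 65 − 18 = 47 → r_n = 314.9 kN.
  R_n,bearing = 1·206.6 + 2·314.9 = 836.4 kN → 836.4 / 2 = 418 kN.
Bolt shear governs: 112 kN.

112 kN (bolt shear governs)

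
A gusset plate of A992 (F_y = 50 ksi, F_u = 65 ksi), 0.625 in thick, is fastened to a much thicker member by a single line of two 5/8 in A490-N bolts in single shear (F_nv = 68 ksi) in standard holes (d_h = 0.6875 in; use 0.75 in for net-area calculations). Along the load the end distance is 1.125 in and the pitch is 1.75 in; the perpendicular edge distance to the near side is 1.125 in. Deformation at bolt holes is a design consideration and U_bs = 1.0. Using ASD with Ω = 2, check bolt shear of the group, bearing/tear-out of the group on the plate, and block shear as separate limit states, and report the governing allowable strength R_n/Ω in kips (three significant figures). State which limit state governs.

20.9 kips (bolt shear governs)

Bolt shear: A_b = π·0.625²/4 = 0.3068 in²; R_n = 68 × 0.3068 × 2 × 1 = 41.72 kips → 41.72 / 2 = 20.9 kips.
Bearing: edge l_c = 0.7812, r_n = 38.09 kips; interior l_c = 1.062, r_n = 51.8 kips; R_n = 38.09 + 1·51.8 = 89.88 kips → 44.9 kips.
Block shear: A_gv = 1.797, A_nv = 1.094, A_nt = 0.4688 in²; R_n = min(0.6F_uA_nv, 0.6F_yA_gv) + U_bs·F_u·A_nt = 73.12 kips → 36.6 kips.
Bolt shear governs: 20.9 kips.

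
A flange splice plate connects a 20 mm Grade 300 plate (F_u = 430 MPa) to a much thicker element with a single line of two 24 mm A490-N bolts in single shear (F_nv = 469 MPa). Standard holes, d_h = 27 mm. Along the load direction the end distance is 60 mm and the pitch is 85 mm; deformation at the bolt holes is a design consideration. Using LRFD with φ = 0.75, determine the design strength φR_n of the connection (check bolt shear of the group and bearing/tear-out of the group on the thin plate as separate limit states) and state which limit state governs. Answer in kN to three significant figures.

Bolt shear: A_b = π·24²/4 = 452.4 mm²; R_n = 469 × 452.4 × 2 × 1 / 1000 = 424.3 kN → 0.75 × 424.3 = 318 kN.
Bearing (1.2 l_c t F_u ≤ 2.4 d t F_u): upper limit = 2.4·24·20·430 / 1000 = 495.4 kN.
  Edge l_c = 60 − 27/2 = 46.5 → r_n = 479.9 kN; interior l_c = 85 − 27 = 58 → r_n = 495.4 kN.
  R_n,bearing = 1·479.9 + 1·495.4 = 975.2 kN → 0.75 × 975.2 = 731 kN.
Bolt shear governs: 318 kN.

318 kN (bolt shear governs)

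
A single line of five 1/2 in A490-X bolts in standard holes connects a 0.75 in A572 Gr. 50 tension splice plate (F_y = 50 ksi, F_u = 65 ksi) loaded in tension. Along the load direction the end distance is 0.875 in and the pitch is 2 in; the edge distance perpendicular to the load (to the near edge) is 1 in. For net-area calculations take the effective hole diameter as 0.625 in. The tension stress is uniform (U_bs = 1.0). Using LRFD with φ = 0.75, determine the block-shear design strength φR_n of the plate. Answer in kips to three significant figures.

158 kips

Shear plane L_v = 0.875 + 4·2 = 8.875 in; A_gv = 8.875 × 0.75 = 6.656 in².
A_nv = (8.875 − 4.5·0.625) × 0.75 = 4.547 in².
A_nt = (1 − 0.5·0.625) × 0.75 = 0.5156 in².
0.6 F_u A_nv = 177.3 kips; 0.6 F_y A_gv = 199.7 kips → shear rupture governs the shear term.
R_n = 177.3 + 1.0 × 65 × 0.5156 = 210.8 kips.
Design strength φR_n = 0.75 × 210.8 = 158 kips.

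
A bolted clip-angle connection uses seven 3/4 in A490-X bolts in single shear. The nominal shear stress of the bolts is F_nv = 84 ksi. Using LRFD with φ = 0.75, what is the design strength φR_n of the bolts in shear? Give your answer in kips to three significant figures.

A_b = π × 0.75² / 4 = 0.4418 in².
R_n = F_nv · A_b · n · n_s = 84 × 0.4418 × 7 × 1 = 259.8 kips.
Design strength φR_n = 0.75 × 259.8 = 195 kips.

195 kips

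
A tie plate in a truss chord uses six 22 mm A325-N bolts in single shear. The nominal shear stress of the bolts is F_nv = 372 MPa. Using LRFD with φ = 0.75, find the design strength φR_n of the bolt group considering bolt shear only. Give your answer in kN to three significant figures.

A_b = π × 22² / 4 = 380.1 mm².
R_n = F_nv · A_b · n · n_s = 372 × 380.1 × 6 × 1 / 1000 = 848.5 kN.
Design strength φR_n = 0.75 × 848.5 = 636 kN.

636 kN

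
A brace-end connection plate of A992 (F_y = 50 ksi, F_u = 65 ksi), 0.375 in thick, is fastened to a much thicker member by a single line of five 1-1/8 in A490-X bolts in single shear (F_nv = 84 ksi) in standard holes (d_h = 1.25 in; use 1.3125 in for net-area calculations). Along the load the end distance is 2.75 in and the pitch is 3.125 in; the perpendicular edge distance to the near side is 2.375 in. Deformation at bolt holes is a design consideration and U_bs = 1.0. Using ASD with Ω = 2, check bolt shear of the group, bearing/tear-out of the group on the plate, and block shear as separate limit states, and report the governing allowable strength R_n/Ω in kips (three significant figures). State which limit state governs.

Bolt shear: A_b = π·1.125²/4 = 0.994 in²; R_n = 84 × 0.994 × 5 × 1 = 417.5 kips → 417.5 / 2 = 209 kips.
Bearing: edge l_c = 2.125, r_n = 62.16 kips; interior l_c = 1.875, r_n = 54.84 kips; R_n = 62.16 + 4·54.84 = 281.5 kips → 141 kips.
Block shear: A_gv = 5.719, A_nv = 3.504, A_nt = 0.6445 in²; R_n = min(0.6F_uA_nv, 0.6F_yA_gv) + U_bs·F_u·A_nt = 178.5 kips → 89.3 kips.
Block shear governs: 89.3 kips.

89.3 kips (block shear governs)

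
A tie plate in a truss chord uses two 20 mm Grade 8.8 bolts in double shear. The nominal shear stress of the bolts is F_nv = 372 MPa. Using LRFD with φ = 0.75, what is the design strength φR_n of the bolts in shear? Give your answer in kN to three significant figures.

A_b = π × 20² / 4 = 314.2 mm².
R_n = F_nv · A_b · n · n_s = 372 × 314.2 × 2 × 2 / 1000 = 467.5 kN.
Design strength φR_n = 0.75 × 467.5 = 351 kN.

351 kN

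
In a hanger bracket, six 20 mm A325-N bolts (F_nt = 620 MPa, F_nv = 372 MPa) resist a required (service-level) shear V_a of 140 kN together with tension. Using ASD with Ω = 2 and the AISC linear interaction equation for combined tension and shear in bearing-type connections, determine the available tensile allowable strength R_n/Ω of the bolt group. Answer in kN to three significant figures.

A_b = π·20²/4 = 314.2 mm²; f_rv = 140 × 1000 / (6 × 314.2) = 74.27 MPa.
F'_nt = 1.3 F_nt − (Ω F_nt / F_nv) f_rv = 1.3·620 − (2·620/372)·74.27 = 558.4 MPa, capped at F_nt → F'_nt = 558.4 MPa.
R_n = F'_nt · A_b · n = 558.4 × 314.2 × 6 / 1000 = 1053 kN.
Allowable strength R_n/Ω = 1053 / 2 = 526 kN.

526 kN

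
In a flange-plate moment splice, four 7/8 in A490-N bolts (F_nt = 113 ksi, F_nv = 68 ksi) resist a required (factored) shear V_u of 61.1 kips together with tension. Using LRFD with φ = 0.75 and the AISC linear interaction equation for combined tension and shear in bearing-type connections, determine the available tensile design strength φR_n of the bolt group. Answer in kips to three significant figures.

A_b = π·0.875²/4 = 0.6013 in²; f_rv = 61.1 / (4 × 0.6013) = 25.4 ksi.
F'_nt = 1.3 F_nt − (F_nt / φF_nv) f_rv = 1.3·113 − (113/(0.75·68))·25.4 = 90.62 ksi, capped at F_nt → F'_nt = 90.62 ksi.
R_n = F'_nt · A_b · n = 90.62 × 0.6013 × 4 = 218 kips.
Design strength φR_n = 0.75 × 218 = 163 kips.

163 kips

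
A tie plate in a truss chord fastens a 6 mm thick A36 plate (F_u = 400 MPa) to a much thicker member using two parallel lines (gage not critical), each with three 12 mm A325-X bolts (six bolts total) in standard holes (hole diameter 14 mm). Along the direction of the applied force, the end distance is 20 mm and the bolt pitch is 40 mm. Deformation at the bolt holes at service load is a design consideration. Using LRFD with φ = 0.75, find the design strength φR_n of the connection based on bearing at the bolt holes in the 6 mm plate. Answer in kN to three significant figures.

Per bolt r_n = 1.2 l_c t F_u ≤ 2.4 d t F_u; upper limit = 2.4 × 12 × 6 × 400 / 1000 = 69.12 kN.
Edge bolt: l_c = 20 − 14/2 = 13 mm → 1.2 × 13 × 6 × 400 / 1000 = 37.44 → r_n = 37.44 kN.
Interior bolts: l_c = 40 − 14 = 26 mm → 1.2 × 26 × 6 × 400 / 1000 = 74.88 → r_n = 69.12 kN.
R_n = 2 × 37.44 + 4 × 69.12 = 351.4 kN.
Design strength φR_n = 0.75 × 351.4 = 264 kN.

264 kN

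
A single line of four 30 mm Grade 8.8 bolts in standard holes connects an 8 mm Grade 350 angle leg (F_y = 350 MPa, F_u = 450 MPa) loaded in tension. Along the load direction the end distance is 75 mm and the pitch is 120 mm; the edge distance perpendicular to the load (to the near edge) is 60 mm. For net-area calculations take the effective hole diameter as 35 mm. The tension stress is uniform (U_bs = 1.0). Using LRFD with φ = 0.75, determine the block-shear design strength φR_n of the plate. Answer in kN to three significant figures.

621 kN

Shear plane L_v = 75 + 3·120 = 435 mm; A_gv = 435 × 8 = 3480 mm².
A_nv = (435 − 3.5·35) × 8 = 2500 mm².
A_nt = (60 − 0.5·35) × 8 = 340 mm².
0.6 F_u A_nv = 675 kN; 0.6 F_y A_gv = 730.8 kN → shear rupture governs the shear term.
R_n = 675 + 1.0 × 450 × 340 / 1000 = 828 kN.
Design strength φR_n = 0.75 × 828 = 621 kN.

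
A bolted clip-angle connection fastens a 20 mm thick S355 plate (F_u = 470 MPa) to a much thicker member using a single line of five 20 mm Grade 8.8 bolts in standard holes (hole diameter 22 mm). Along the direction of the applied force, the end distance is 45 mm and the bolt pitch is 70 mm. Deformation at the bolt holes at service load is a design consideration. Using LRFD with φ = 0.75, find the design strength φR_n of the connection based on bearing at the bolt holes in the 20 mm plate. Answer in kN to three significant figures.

Per bolt r_n = 1.2 l_c t F_u ≤ 2.4 d t F_u; upper limit = 2.4 × 20 × 20 × 470 / 1000 = 451.2 kN.
Edge bolt: l_c = 45 − 22/2 = 34 mm → 1.2 × 34 × 20 × 470 / 1000 = 383.5 → r_n = 383.5 kN.
Interior bolts: l_c = 70 − 22 = 48 mm → 1.2 × 48 × 20 × 470 / 1000 = 541.4 → r_n = 451.2 kN.
R_n = 1 × 383.5 + 4 × 451.2 = 2188 kN.
Design strength φR_n = 0.75 × 2188 = 1640 kN.

1640 kN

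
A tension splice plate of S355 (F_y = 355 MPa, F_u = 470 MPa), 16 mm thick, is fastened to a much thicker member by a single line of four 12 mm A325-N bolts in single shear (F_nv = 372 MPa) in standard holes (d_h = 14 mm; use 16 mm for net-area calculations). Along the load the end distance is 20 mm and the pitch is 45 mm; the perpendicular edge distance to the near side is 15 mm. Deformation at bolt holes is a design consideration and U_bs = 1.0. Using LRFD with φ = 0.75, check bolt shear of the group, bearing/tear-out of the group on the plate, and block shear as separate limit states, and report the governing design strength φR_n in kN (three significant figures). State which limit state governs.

Bolt shear: A_b = π·12²/4 = 113.1 mm²; R_n = 372 × 113.1 × 4 × 1 / 1000 = 168.3 kN → 0.75 × 168.3 = 126 kN.
Bearing: edge l_c = 13, r_n = 117.3 kN; interior l_c = 31, r_n = 216.6 kN; R_n = 117.3 + 3·216.6 = 767 kN → 575 kN.
Block shear: A_gv = 2480, A_nv = 1584, A_nt = 112 mm²; R_n = min(0.6F_uA_nv, 0.6F_yA_gv) + U_bs·F_u·A_nt = 499.3 kN → 374 kN.
Bolt shear governs: 126 kN.

126 kN (bolt shear governs)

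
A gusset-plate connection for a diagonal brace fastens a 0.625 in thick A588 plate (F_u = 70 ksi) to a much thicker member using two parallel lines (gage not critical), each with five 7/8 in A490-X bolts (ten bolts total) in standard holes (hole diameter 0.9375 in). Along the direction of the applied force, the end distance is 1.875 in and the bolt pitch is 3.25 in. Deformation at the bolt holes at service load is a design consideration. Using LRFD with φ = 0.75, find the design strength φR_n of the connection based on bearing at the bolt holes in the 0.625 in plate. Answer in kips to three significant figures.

Per bolt r_n = 1.2 l_c t F_u ≤ 2.4 d t F_u; upper limit = 2.4 × 0.875 × 0.625 × 70 = 91.88 kips.
Edge bolt: l_c = 1.875 − 0.9375/2 = 1.406 in → 1.2 × 1.406 × 0.625 × 70 = 73.83 → r_n = 73.83 kips.
Interior bolts: l_c = 3.25 − 0.9375 = 2.312 in → 1.2 × 2.312 × 0.625 × 70 = 121.4 → r_n = 91.88 kips.
R_n = 2 × 73.83 + 8 × 91.88 = 882.7 kips.
Design strength φR_n = 0.75 × 882.7 = 662 kips.

662 kips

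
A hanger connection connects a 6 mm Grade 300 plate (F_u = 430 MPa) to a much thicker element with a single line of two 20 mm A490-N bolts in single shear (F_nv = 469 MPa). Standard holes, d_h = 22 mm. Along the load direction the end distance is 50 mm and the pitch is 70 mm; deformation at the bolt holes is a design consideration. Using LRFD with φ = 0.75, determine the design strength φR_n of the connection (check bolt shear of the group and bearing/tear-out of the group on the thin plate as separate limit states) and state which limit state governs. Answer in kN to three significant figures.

Bolt shear: A_b = π·20²/4 = 314.2 mm²; R_n = 469 × 314.2 × 2 × 1 / 1000 = 294.7 kN → 0.75 × 294.7 = 221 kN.
Bearing (1.2 l_c t F_u ≤ 2.4 d t F_u): upper limit = 2.4·20·6·430 / 1000 = 123.8 kN.
  Edge l_c = 50 − 22/2 = 39 → r_n = 120.7 kN; interior l_c = 70 − 22 = 48 → r_n = 123.8 kN.
  R_n,bearing = 1·120.7 + 1·123.8 = 244.6 kN → 0.75 × 244.6 = 183 kN.
Bearing governs: 183 kN.

183 kN (bearing governs)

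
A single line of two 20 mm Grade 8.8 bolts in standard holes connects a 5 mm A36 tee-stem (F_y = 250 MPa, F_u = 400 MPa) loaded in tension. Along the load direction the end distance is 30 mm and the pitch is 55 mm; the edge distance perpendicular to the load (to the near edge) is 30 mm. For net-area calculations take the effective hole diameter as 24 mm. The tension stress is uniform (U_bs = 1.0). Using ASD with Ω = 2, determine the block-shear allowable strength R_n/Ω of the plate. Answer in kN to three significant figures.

Shear plane L_v = 30 + 1·55 = 85 mm; A_gv = 85 × 5 = 425 mm².
A_nv = (85 − 1.5·24) × 5 = 245 mm².
A_nt = (30 − 0.5·24) × 5 = 90 mm².
0.6 F_u A_nv = 58.8 kN; 0.6 F_y A_gv = 63.75 kN → shear rupture governs the shear term.
R_n = 58.8 + 1.0 × 400 × 90 / 1000 = 94.8 kN.
Allowable strength R_n/Ω = 94.8 / 2 = 47.4 kN.

47.4 kN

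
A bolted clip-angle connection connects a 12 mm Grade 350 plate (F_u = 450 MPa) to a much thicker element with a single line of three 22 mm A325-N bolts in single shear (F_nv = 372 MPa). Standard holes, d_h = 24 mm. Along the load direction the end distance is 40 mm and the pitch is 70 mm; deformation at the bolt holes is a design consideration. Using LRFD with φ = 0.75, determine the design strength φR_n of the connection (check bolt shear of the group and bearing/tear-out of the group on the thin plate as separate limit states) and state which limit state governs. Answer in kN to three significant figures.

Bolt shear: A_b = π·22²/4 = 380.1 mm²; R_n = 372 × 380.1 × 3 × 1 / 1000 = 424.2 kN → 0.75 × 424.2 = 318 kN.
Bearing (1.2 l_c t F_u ≤ 2.4 d t F_u): upper limit = 2.4·22·12·450 / 1000 = 285.1 kN.
  Edge l_c = 40 − 24/2 = 28 → r_n = 181.4 kN; interior l_c = 70 − 24 = 46 → r_n = 285.1 kN.
  R_n,bearing = 1·181.4 + 2·285.1 = 751.7 kN → 0.75 × 751.7 = 564 kN.
Bolt shear governs: 318 kN.

318 kN (bolt shear governs)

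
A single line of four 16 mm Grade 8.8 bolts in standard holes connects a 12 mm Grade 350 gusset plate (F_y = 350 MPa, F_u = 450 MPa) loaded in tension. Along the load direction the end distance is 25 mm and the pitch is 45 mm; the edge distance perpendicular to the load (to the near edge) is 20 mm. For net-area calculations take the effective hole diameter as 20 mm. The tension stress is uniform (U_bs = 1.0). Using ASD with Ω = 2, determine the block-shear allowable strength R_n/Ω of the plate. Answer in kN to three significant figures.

Shear plane L_v = 25 + 3·45 = 160 mm; A_gv = 160 × 12 = 1920 mm².
A_nv = (160 − 3.5·20) × 12 = 1080 mm².
A_nt = (20 − 0.5·20) × 12 = 120 mm².
0.6 F_u A_nv = 291.6 kN; 0.6 F_y A_gv = 403.2 kN → shear rupture governs the shear term.
R_n = 291.6 + 1.0 × 450 × 120 / 1000 = 345.6 kN.
Allowable strength R_n/Ω = 345.6 / 2 = 173 kN.

173 kN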